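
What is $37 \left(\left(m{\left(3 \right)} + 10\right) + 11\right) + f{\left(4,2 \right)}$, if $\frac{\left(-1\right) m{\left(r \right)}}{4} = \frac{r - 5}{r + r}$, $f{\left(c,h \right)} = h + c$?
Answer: $\frac{2497}{3} \approx 832.33$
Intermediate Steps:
$f{\left(c,h \right)} = c + h$
$m{\left(r \right)} = - \frac{2 \left(-5 + r\right)}{r}$ ($m{\left(r \right)} = - 4 \frac{r - 5}{r + r} = - 4 \frac{-5 + r}{2 r} = - \frac{2 \left(-5 + r\right)}{r}$)
$37 \left(\left(m{\left(3 \right)} + 10\right) + 11\right) + f{\left(4,2 \right)} = 37 \left(\left(\left(-2 + \frac{10}{3}\right) + 10\right) + 11\right) + \left(4 + 2\right) = 37 \left(\left(\left(-2 + 10 \cdot \frac{1}{3}\right) + 10\right) + 11\right) + 6 = 37 \left(\left(\left(-2 + \frac{10}{3}\right) + 10\right) + 11\right) + 6 = 37 \left(\left(\frac{4}{3} + 10\right) + 11\right) + 6 = 37 \left(\frac{34}{3} + 11\right) + 6 = 37 \cdot \frac{67}{3} + 6 = \frac{2479}{3} + 6 = \frac{2497}{3}$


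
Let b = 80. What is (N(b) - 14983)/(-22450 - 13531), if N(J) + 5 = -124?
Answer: 15112/35981 ≈ 0.42000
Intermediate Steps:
N(J) = -129 (N(J) = -5 - 124 = -129)
(N(b) - 14983)/(-22450 - 13531) = (-129 - 14983)/(-22450 - 13531) = -15112/(-35981) = -15112*(-1/35981) = 15112/35981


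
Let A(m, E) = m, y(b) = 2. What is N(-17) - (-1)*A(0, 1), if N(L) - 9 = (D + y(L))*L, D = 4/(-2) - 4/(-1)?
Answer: -59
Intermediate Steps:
D = 2 (D = 4*(-½) - 4*(-1) = -2 + 4 = 2)
N(L) = 9 + 4*L (N(L) = 9 + (2 + 2)*L = 9 + 4*L)
N(-17) - (-1)*A(0, 1) = (9 + 4*(-17)) - (-1)*0 = (9 - 68) - 1*0 = -59 + 0 = -59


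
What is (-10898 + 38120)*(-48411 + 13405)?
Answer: -952933332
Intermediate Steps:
(-10898 + 38120)*(-48411 + 13405) = 27222*(-35006) = -952933332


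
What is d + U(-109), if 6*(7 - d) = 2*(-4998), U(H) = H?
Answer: 1564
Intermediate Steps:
d = 1673 (d = 7 - (-4998)/3 = 7 - 1/6*(-9996) = 7 + 1666 = 1673)
d + U(-109) = 1673 - 109 = 1564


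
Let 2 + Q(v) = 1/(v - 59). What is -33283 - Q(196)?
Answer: -4559498/137 ≈ -33281.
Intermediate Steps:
Q(v) = -2 + 1/(-59 + v) (Q(v) = -2 + 1/(v - 59) = -2 + 1/(-59 + v))
-33283 - Q(196) = -33283 - (119 - 2*196)/(-59 + 196) = -33283 - (119 - 392)/137 = -33283 - (-273)/137 = -33283 - 1*(-273/137) = -33283 + 273/137 = -4559498/137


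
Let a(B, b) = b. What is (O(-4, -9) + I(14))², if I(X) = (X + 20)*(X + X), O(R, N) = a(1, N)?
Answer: 889249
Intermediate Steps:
O(R, N) = N
I(X) = 2*X*(20 + X) (I(X) = (20 + X)*(2*X) = 2*X*(20 + X))
(O(-4, -9) + I(14))² = (-9 + 2*14*(20 + 14))² = (-9 + 2*14*34)² = (-9 + 952)² = 943² = 889249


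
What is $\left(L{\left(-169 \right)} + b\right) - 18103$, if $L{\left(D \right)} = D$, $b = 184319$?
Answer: $166047$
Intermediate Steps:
$\left(L{\left(-169 \right)} + b\right) - 18103 = \left(-169 + 184319\right) - 18103 = 184150 - 18103 = 166047$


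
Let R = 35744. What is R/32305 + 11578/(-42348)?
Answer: 569829811/684026070 ≈ 0.83305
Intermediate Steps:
R/32305 + 11578/(-42348) = 35744/32305 + 11578/(-42348) = 35744*(1/32305) + 11578*(-1/42348) = 35744/32305 - 5789/21174 = 569829811/684026070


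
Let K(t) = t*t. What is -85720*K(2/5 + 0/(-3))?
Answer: -68576/5 ≈ -13715.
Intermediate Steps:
K(t) = t²
-85720*K(2/5 + 0/(-3)) = -85720*(2/5 + 0/(-3))² = -85720*(2*(⅕) + 0*(-⅓))² = -85720*(⅖ + 0)² = -85720*(⅖)² = -85720*4/25 = -68576/5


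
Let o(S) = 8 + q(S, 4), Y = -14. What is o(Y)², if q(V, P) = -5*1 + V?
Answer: 121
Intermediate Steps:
q(V, P) = -5 + V
o(S) = 3 + S (o(S) = 8 + (-5 + S) = 3 + S)
o(Y)² = (3 - 14)² = (-11)² = 121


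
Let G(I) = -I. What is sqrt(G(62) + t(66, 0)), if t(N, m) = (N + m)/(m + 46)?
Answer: I*sqrt(32039)/23 ≈ 7.7824*I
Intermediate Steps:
t(N, m) = (N + m)/(46 + m)
sqrt(G(62) + t(66, 0)) = sqrt(-1*62 + (66 + 0)/(46 + 0)) = sqrt(-62 + 66/46) = sqrt(-62 + (1/46)*66) = sqrt(-62 + 33/23) = sqrt(-1393/23) = I*sqrt(32039)/23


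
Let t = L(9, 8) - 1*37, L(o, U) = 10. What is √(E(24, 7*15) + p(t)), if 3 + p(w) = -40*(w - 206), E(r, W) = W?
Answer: √9422 ≈ 97.067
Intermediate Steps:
t = -27 (t = 10 - 1*37 = 10 - 37 = -27)
p(w) = 8237 - 40*w (p(w) = -3 - 40*(w - 206) = -3 - 40*(-206 + w) = -3 + (8240 - 40*w) = 8237 - 40*w)
√(E(24, 7*15) + p(t)) = √(7*15 + (8237 - 40*(-27))) = √(105 + (8237 + 1080)) = √(105 + 9317) = √9422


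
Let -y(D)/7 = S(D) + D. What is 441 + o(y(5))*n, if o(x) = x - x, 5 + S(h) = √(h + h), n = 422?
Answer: 441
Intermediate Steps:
S(h) = -5 + √2*√h (S(h) = -5 + √(h + h) = -5 + √(2*h) = -5 + √2*√h)
y(D) = 35 - 7*D - 7*√2*√D (y(D) = -7*((-5 + √2*√D) + D) = -7*(-5 + D + √2*√D) = 35 - 7*D - 7*√2*√D)
o(x) = 0
441 + o(y(5))*n = 441 + 0*422 = 441 + 0 = 441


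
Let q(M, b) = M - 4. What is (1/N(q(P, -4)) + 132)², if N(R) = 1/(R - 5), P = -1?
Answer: 14884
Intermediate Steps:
q(M, b) = -4 + M
N(R) = 1/(-5 + R)
(1/N(q(P, -4)) + 132)² = (1/(1/(-5 + (-4 - 1))) + 132)² = (1/(1/(-5 - 5)) + 132)² = (1/(1/(-10)) + 132)² = (1/(-⅒) + 132)² = (-10 + 132)² = 122² = 14884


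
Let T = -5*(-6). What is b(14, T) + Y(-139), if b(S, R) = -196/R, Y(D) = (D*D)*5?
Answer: 1448977/15 ≈ 96599.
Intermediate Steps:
T = 30
Y(D) = 5*D² (Y(D) = D²*5 = 5*D²)
b(14, T) + Y(-139) = -196/30 + 5*(-139)² = -196*1/30 + 5*19321 = -98/15 + 96605 = 1448977/15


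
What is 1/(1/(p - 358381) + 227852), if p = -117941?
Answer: 476322/108530920343 ≈ 4.3888e-6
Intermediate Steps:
1/(1/(p - 358381) + 227852) = 1/(1/(-117941 - 358381) + 227852) = 1/(1/(-476322) + 227852) = 1/(-1/476322 + 227852) = 1/(108530920343/476322) = 476322/108530920343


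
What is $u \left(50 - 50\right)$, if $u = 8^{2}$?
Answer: $0$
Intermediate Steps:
$u = 64$
$u \left(50 - 50\right) = 64 \left(50 - 50\right) = 64 \cdot 0 = 0$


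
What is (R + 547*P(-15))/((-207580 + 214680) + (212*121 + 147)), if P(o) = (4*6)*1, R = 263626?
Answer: 276754/32899 ≈ 8.4122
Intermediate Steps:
P(o) = 24 (P(o) = 24*1 = 24)
(R + 547*P(-15))/((-207580 + 214680) + (212*121 + 147)) = (263626 + 547*24)/((-207580 + 214680) + (212*121 + 147)) = (263626 + 13128)/(7100 + (25652 + 147)) = 276754/(7100 + 25799) = 276754/32899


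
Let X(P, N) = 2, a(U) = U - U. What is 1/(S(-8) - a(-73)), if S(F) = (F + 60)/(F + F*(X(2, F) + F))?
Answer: 10/13 ≈ 0.76923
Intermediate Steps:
a(U) = 0
S(F) = (60 + F)/(F + F*(2 + F)) (S(F) = (F + 60)/(F + F*(2 + F)) = (60 + F)/(F + F*(2 + F)))
1/(S(-8) - a(-73)) = 1/((60 - 8)/((-8)*(3 - 8)) - 1*0) = 1/(-⅛*52/(-5) + 0) = 1/(-⅛*(-⅕)*52 + 0) = 1/(13/10 + 0) = 1/(13/10) = 10/13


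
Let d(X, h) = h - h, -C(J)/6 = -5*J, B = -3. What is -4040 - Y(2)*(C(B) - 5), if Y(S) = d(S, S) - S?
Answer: -4230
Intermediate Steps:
C(J) = 30*J (C(J) = -(-30)*J = 30*J)
d(X, h) = 0
Y(S) = -S (Y(S) = 0 - S = -S)
-4040 - Y(2)*(C(B) - 5) = -4040 - (-1*2)*(30*(-3) - 5) = -4040 - (-2)*(-90 - 5) = -4040 - (-2)*(-95) = -4040 - 1*190 = -4040 - 190 = -4230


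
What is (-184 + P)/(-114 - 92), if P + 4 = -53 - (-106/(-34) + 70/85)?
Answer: 2082/1751 ≈ 1.1890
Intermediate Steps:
P = -1036/17 (P = -4 + (-53 - (-106/(-34) + 70/85)) = -4 + (-53 - (-106*(-1/34) + 70*(1/85))) = -4 + (-53 - (53/17 + 14/17)) = -4 + (-53 - 1*67/17) = -4 + (-53 - 67/17) = -4 - 968/17 = -1036/17 ≈ -60.941)
(-184 + P)/(-114 - 92) = (-184 - 1036/17)/(-114 - 92) = -4164/17/(-206) = -4164/17*(-1/206) = 2082/1751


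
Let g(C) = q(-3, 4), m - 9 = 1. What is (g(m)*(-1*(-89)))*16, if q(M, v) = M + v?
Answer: 1424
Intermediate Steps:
m = 10 (m = 9 + 1 = 10)
g(C) = 1 (g(C) = -3 + 4 = 1)
(g(m)*(-1*(-89)))*16 = (1*(-1*(-89)))*16 = (1*89)*16 = 89*16 = 1424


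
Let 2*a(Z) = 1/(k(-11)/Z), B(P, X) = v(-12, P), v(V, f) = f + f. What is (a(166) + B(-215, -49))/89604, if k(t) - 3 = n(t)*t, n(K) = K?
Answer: -53237/11110896 ≈ -0.0047914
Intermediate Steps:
k(t) = 3 + t² (k(t) = 3 + t*t = 3 + t²)
v(V, f) = 2*f
B(P, X) = 2*P
a(Z) = Z/248 (a(Z) = 1/(2*(((3 + (-11)²)/Z))) = 1/(2*(((3 + 121)/Z))) = 1/(2*((124/Z))) = (Z/124)/2 = Z/248)
(a(166) + B(-215, -49))/89604 = ((1/248)*166 + 2*(-215))/89604 = (83/124 - 430)*(1/89604) = -53237/124*1/89604 = -53237/11110896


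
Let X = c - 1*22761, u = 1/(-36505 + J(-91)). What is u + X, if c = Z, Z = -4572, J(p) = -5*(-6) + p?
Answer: -999458479/36566 ≈ -27333.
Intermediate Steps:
J(p) = 30 + p
c = -4572
u = -1/36566 (u = 1/(-36505 + (30 - 91)) = 1/(-36505 - 61) = 1/(-36566) = -1/36566 ≈ -2.7348e-5)
X = -27333 (X = -4572 - 1*22761 = -4572 - 22761 = -27333)
u + X = -1/36566 - 27333 = -999458479/36566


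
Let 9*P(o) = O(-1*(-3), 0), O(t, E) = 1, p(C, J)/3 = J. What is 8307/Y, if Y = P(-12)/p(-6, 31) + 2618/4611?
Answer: 10686697983/731959 ≈ 14600.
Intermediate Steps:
p(C, J) = 3*J
P(o) = ⅑ (P(o) = (⅑)*1 = ⅑)
Y = 731959/1286469 (Y = 1/(9*((3*31))) + 2618/4611 = (⅑)/93 + 2618*(1/4611) = (⅑)*(1/93) + 2618/4611 = 1/837 + 2618/4611 = 731959/1286469 ≈ 0.56897)
8307/Y = 8307/(731959/1286469) = 8307*(1286469/731959) = 10686697983/731959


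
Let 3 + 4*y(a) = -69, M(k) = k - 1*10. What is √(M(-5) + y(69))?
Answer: I*√33 ≈ 5.7446*I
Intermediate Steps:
M(k) = -10 + k (M(k) = k - 10 = -10 + k)
y(a) = -18 (y(a) = -¾ + (¼)*(-69) = -¾ - 69/4 = -18)
√(M(-5) + y(69)) = √((-10 - 5) - 18) = √(-15 - 18) = √(-33) = I*√33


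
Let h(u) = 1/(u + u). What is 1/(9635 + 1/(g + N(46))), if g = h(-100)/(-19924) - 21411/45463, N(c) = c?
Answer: 8248085763063/79470487488074405 ≈ 0.00010379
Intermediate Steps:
h(u) = 1/(2*u)
g = -85318507337/181160962400 (g = ((½)/(-100))/(-19924) - 21411/45463 = ((½)*(-1/100))*(-1/19924) - 21411*1/45463 = -1/200*(-1/19924) - 21411/45463 = 1/3984800 - 21411/45463 = -85318507337/181160962400 ≈ -0.47095)
1/(9635 + 1/(g + N(46))) = 1/(9635 + 1/(-85318507337/181160962400 + 46)) = 1/(9635 + 1/(8248085763063/181160962400)) = 1/(9635 + 181160962400/8248085763063) = 1/(79470487488074405/8248085763063) = 8248085763063/79470487488074405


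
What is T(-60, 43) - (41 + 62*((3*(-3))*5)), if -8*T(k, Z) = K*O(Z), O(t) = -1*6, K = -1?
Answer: 10993/4 ≈ 2748.3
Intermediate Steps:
O(t) = -6
T(k, Z) = -¾ (T(k, Z) = -(-1)*(-6)/8 = -⅛*6 = -¾)
T(-60, 43) - (41 + 62*((3*(-3))*5)) = -¾ - (41 + 62*((3*(-3))*5)) = -¾ - (41 + 62*(-9*5)) = -¾ - (41 + 62*(-45)) = -¾ - (41 - 2790) = -¾ - 1*(-2749) = -¾ + 2749 = 10993/4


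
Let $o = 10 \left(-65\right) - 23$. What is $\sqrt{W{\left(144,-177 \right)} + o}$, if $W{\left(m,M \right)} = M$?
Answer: $5 i \sqrt{34} \approx 29.155 i$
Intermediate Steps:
$o = -673$ ($o = -650 - 23 = -673$)
$\sqrt{W{\left(144,-177 \right)} + o} = \sqrt{-177 - 673} = \sqrt{-850} = 5 i \sqrt{34}$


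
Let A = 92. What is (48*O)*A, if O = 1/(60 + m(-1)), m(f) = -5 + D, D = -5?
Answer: 2208/25 ≈ 88.320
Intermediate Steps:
m(f) = -10 (m(f) = -5 - 5 = -10)
O = 1/50 (O = 1/(60 - 10) = 1/50 ≈ 0.020000)
(48*O)*A = (48*(1/50))*92 = (24/25)*92 = 2208/25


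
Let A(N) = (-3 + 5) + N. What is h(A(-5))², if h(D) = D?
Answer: 9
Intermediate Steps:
A(N) = 2 + N
h(A(-5))² = (2 - 5)² = (-3)² = 9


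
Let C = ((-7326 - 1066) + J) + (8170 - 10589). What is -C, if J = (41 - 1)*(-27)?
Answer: 11891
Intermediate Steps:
J = -1080 (J = 40*(-27) = -1080)
C = -11891 (C = ((-7326 - 1066) - 1080) + (8170 - 10589) = (-8392 - 1080) - 2419 = -9472 - 2419 = -11891)
-C = -1*(-11891) = 11891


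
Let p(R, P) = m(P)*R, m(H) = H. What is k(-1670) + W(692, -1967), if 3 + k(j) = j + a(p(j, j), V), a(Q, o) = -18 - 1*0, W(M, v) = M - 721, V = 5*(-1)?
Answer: -1720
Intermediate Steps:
V = -5
p(R, P) = P*R
W(M, v) = -721 + M
a(Q, o) = -18 (a(Q, o) = -18 + 0 = -18)
k(j) = -21 + j (k(j) = -3 + (j - 18) = -3 + (-18 + j) = -21 + j)
k(-1670) + W(692, -1967) = (-21 - 1670) + (-721 + 692) = -1691 - 29 = -1720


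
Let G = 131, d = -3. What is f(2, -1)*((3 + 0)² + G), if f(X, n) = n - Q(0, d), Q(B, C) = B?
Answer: -140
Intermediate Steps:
f(X, n) = n (f(X, n) = n - 1*0 = n + 0 = n)
f(2, -1)*((3 + 0)² + G) = -((3 + 0)² + 131) = -(3² + 131) = -(9 + 131) = -1*140 = -140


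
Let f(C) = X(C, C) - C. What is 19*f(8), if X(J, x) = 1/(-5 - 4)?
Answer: -1387/9 ≈ -154.11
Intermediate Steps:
X(J, x) = -1/9 (X(J, x) = 1/(-9) = -1/9)
f(C) = -1/9 - C
19*f(8) = 19*(-1/9 - 1*8) = 19*(-1/9 - 8) = 19*(-73/9) = -1387/9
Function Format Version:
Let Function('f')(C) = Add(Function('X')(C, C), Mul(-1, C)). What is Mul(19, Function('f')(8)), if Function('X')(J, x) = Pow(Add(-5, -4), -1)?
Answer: Rational(-1387, 9) ≈ -154.11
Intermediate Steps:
Function('X')(J, x) = Rational(-1, 9) (Function('X')(J, x) = Pow(-9, -1) = Rational(-1, 9))
Function('f')(C) = Add(Rational(-1, 9), Mul(-1, C))
Mul(19, Function('f')(8)) = Mul(19, Add(Rational(-1, 9), Mul(-1, 8))) = Mul(19, Add(Rational(-1, 9), -8)) = Mul(19, Rational(-73, 9)) = Rational(-1387, 9)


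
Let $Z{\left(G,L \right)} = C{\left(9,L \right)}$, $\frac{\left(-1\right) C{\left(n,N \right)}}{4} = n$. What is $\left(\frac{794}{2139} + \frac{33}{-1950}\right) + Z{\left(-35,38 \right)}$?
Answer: $- \frac{49560029}{1390350} \approx -35.646$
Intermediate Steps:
$C{\left(n,N \right)} = - 4 n$
$Z{\left(G,L \right)} = -36$ ($Z{\left(G,L \right)} = \left(-4\right) 9 = -36$)
$\left(\frac{794}{2139} + \frac{33}{-1950}\right) + Z{\left(-35,38 \right)} = \left(\frac{794}{2139} + \frac{33}{-1950}\right) - 36 = \left(794 \cdot \frac{1}{2139} + 33 \left(- \frac{1}{1950}\right)\right) - 36 = \left(\frac{794}{2139} - \frac{11}{650}\right) - 36 = \frac{492571}{1390350} - 36 = - \frac{49560029}{1390350}$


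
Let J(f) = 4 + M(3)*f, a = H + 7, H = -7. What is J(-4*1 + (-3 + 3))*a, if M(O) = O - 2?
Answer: 0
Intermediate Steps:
M(O) = -2 + O
a = 0 (a = -7 + 7 = 0)
J(f) = 4 + f (J(f) = 4 + (-2 + 3)*f = 4 + 1*f = 4 + f)
J(-4*1 + (-3 + 3))*a = (4 + (-4*1 + (-3 + 3)))*0 = (4 + (-4 + 0))*0 = (4 - 4)*0 = 0*0 = 0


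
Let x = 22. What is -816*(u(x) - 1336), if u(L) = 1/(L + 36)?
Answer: 31614696/29 ≈ 1.0902e+6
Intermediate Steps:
u(L) = 1/(36 + L)
-816*(u(x) - 1336) = -816*(1/(36 + 22) - 1336) = -816*(1/58 - 1336) = -816*(-77487/58) = 31614696/29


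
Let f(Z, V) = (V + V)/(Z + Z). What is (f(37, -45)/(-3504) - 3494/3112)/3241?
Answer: -18868753/54484528784 ≈ -0.00034631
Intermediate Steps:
f(Z, V) = V/Z (f(Z, V) = (2*V)/((2*Z)) = (2*V)*(1/(2*Z)) = V/Z)
(f(37, -45)/(-3504) - 3494/3112)/3241 = (-45/37/(-3504) - 3494/3112)/3241 = (-45*1/37*(-1/3504) - 3494*1/3112)*(1/3241) = (-45/37*(-1/3504) - 1747/1556)*(1/3241) = (15/43216 - 1747/1556)*(1/3241) = -18868753/16811024*1/3241 = -18868753/54484528784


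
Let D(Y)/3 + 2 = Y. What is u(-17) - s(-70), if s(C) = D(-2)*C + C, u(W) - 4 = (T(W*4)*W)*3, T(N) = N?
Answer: 2702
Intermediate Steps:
D(Y) = -6 + 3*Y
u(W) = 4 + 12*W² (u(W) = 4 + ((W*4)*W)*3 = 4 + ((4*W)*W)*3 = 4 + (4*W²)*3 = 4 + 12*W²)
s(C) = -11*C (s(C) = (-6 + 3*(-2))*C + C = (-6 - 6)*C + C = -12*C + C = -11*C)
u(-17) - s(-70) = (4 + 12*(-17)²) - (-11)*(-70) = (4 + 12*289) - 1*770 = (4 + 3468) - 770 = 3472 - 770 = 2702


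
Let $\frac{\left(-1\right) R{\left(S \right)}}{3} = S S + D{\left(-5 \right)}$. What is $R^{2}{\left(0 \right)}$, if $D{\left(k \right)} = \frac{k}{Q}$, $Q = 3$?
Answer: $25$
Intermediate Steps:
$D{\left(k \right)} = \frac{k}{3}$
$R{\left(S \right)} = 5 - 3 S^{2}$ ($R{\left(S \right)} = - 3 \left(S S + \frac{1}{3} \left(-5\right)\right) = - 3 \left(S^{2} - \frac{5}{3}\right) = - 3 \left(- \frac{5}{3} + S^{2}\right) = 5 - 3 S^{2}$)
$R^{2}{\left(0 \right)} = \left(5 - 3 \cdot 0^{2}\right)^{2} = \left(5 - 0\right)^{2} = \left(5 + 0\right)^{2} = 5^{2} = 25$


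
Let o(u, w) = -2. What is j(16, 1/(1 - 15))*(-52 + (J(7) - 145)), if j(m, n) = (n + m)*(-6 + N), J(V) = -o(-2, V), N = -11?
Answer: 739245/14 ≈ 52803.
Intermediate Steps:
J(V) = 2 (J(V) = -1*(-2) = 2)
j(m, n) = -17*m - 17*n (j(m, n) = (n + m)*(-6 - 11) = (m + n)*(-17) = -17*m - 17*n)
j(16, 1/(1 - 15))*(-52 + (J(7) - 145)) = (-17*16 - 17/(1 - 15))*(-52 + (2 - 145)) = (-272 - 17/(-14))*(-52 - 143) = (-272 - 17*(-1/14))*(-195) = (-272 + 17/14)*(-195) = -3791/14*(-195) = 739245/14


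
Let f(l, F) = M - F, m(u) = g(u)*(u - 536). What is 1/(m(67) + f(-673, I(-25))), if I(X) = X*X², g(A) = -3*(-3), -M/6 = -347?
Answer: 1/13486 ≈ 7.4151e-5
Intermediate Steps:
M = 2082 (M = -6*(-347) = 2082)
g(A) = 9
I(X) = X³
m(u) = -4824 + 9*u (m(u) = 9*(u - 536) = 9*(-536 + u) = -4824 + 9*u)
f(l, F) = 2082 - F
1/(m(67) + f(-673, I(-25))) = 1/((-4824 + 9*67) + (2082 - 1*(-25)³)) = 1/((-4824 + 603) + (2082 - 1*(-15625))) = 1/(-4221 + (2082 + 15625)) = 1/(-4221 + 17707) = 1/13486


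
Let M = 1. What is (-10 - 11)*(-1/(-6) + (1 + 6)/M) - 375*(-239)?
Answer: 178949/2 ≈ 89475.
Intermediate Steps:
(-10 - 11)*(-1/(-6) + (1 + 6)/M) - 375*(-239) = (-10 - 11)*(-1/(-6) + (1 + 6)/1) - 375*(-239) = -21*(-1*(-⅙) + 7*1) + 89625 = -21*(⅙ + 7) + 89625 = -21*43/6 + 89625 = -301/2 + 89625 = 178949/2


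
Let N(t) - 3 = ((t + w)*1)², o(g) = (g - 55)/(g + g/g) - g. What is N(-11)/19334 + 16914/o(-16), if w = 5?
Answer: 4905241269/6012874 ≈ 815.79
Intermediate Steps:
o(g) = -g + (-55 + g)/(1 + g) (o(g) = (-55 + g)/(g + 1) - g = (-55 + g)/(1 + g) - g = -g + (-55 + g)/(1 + g))
N(t) = 3 + (5 + t)² (N(t) = 3 + ((t + 5)*1)² = 3 + ((5 + t)*1)² = 3 + (5 + t)²)
N(-11)/19334 + 16914/o(-16) = (3 + (5 - 11)²)/19334 + 16914/(((-55 - 1*(-16)²)/(1 - 16))) = (3 + (-6)²)*(1/19334) + 16914/(((-55 - 1*256)/(-15))) = (3 + 36)*(1/19334) + 16914/((-(-55 - 256)/15)) = 39*(1/19334) + 16914/((-1/15*(-311))) = 39/19334 + 16914/(311/15) = 39/19334 + 16914*(15/311) = 39/19334 + 253710/311 = 4905241269/6012874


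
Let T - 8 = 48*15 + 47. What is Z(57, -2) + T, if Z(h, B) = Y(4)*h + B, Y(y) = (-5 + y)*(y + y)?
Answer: 317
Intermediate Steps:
Y(y) = 2*y*(-5 + y) (Y(y) = (-5 + y)*(2*y) = 2*y*(-5 + y))
T = 775 (T = 8 + (48*15 + 47) = 8 + (720 + 47) = 8 + 767 = 775)
Z(h, B) = B - 8*h (Z(h, B) = (2*4*(-5 + 4))*h + B = (2*4*(-1))*h + B = -8*h + B = B - 8*h)
Z(57, -2) + T = (-2 - 8*57) + 775 = (-2 - 456) + 775 = -458 + 775 = 317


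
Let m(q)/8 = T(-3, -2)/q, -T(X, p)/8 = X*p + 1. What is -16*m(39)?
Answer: 7168/39 ≈ 183.79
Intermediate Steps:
T(X, p) = -8 - 8*X*p (T(X, p) = -8*(X*p + 1) = -8*(1 + X*p) = -8 - 8*X*p)
m(q) = -448/q (m(q) = 8*((-8 - 8*(-3)*(-2))/q) = 8*((-8 - 48)/q) = 8*(-56/q) = -448/q)
-16*m(39) = -(-7168)/39 = -16*(-448/39) = 7168/39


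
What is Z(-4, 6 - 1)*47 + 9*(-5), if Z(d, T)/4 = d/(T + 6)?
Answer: -1247/11 ≈ -113.36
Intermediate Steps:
Z(d, T) = 4*d/(6 + T) (Z(d, T) = 4*(d/(T + 6)) = 4*(d/(6 + T)) = 4*d/(6 + T))
Z(-4, 6 - 1)*47 + 9*(-5) = (4*(-4)/(6 + (6 - 1)))*47 + 9*(-5) = (4*(-4)/(6 + 5))*47 - 45 = (4*(-4)/11)*47 - 45 = (4*(-4)*(1/11))*47 - 45 = -16/11*47 - 45 = -752/11 - 45 = -1247/11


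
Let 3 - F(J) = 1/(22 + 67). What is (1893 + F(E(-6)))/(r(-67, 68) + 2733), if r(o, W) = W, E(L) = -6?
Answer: 168743/249289 ≈ 0.67690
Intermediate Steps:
F(J) = 266/89 (F(J) = 3 - 1/(22 + 67) = 3 - 1/89 = 266/89)
(1893 + F(E(-6)))/(r(-67, 68) + 2733) = (1893 + 266/89)/(68 + 2733) = (168743/89)/2801 = (168743/89)*(1/2801) = 168743/249289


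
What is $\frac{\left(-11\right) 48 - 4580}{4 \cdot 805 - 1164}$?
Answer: $- \frac{1277}{514} \approx -2.4844$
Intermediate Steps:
$\frac{\left(-11\right) 48 - 4580}{4 \cdot 805 - 1164} = \frac{-528 - 4580}{3220 - 1164} = - \frac{5108}{2056} = \left(-5108\right) \frac{1}{2056} = - \frac{1277}{514}$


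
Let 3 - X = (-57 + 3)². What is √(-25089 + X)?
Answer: I*√28002 ≈ 167.34*I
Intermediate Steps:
X = -2913 (X = 3 - (-57 + 3)² = 3 - 1*(-54)² = 3 - 1*2916 = 3 - 2916 = -2913)
√(-25089 + X) = √(-25089 - 2913) = √(-28002) = I*√28002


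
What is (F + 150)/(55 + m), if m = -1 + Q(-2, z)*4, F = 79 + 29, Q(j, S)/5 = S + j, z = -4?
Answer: -43/11 ≈ -3.9091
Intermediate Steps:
Q(j, S) = 5*S + 5*j (Q(j, S) = 5*(S + j) = 5*S + 5*j)
F = 108
m = -121 (m = -1 + (5*(-4) + 5*(-2))*4 = -1 + (-20 - 10)*4 = -1 - 30*4 = -1 - 120 = -121)
(F + 150)/(55 + m) = (108 + 150)/(55 - 121) = 258/(-66) = -1/66*258 = -43/11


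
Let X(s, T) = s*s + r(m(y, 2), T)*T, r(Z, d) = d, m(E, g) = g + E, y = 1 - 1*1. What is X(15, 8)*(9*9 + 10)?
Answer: 26299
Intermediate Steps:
y = 0 (y = 1 - 1 = 0)
m(E, g) = E + g
X(s, T) = T² + s² (X(s, T) = s*s + T*T = s² + T² = T² + s²)
X(15, 8)*(9*9 + 10) = (8² + 15²)*(9*9 + 10) = (64 + 225)*(81 + 10) = 289*91 = 26299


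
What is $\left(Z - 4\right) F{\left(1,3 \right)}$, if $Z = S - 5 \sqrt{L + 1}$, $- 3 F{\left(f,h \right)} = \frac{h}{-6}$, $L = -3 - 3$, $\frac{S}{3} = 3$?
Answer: $\frac{5}{6} - \frac{5 i \sqrt{5}}{6} \approx 0.83333 - 1.8634 i$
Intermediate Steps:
$S = 9$ ($S = 3 \cdot 3 = 9$)
$L = -6$ ($L = -3 - 3 = -6$)
$F{\left(f,h \right)} = \frac{h}{18}$ ($F{\left(f,h \right)} = - \frac{h \frac{1}{-6}}{3} = - \frac{h \left(- \frac{1}{6}\right)}{3} = - \frac{\left(- \frac{1}{6}\right) h}{3} = \frac{h}{18}$)
$Z = 9 - 5 i \sqrt{5}$ ($Z = 9 - 5 \sqrt{-6 + 1} = 9 - 5 \sqrt{-5} = 9 - 5 i \sqrt{5} \approx 9.0 - 11.18 i$)
$\left(Z - 4\right) F{\left(1,3 \right)} = \left(\left(9 - 5 i \sqrt{5}\right) - 4\right) \frac{1}{18} \cdot 3 = \left(5 - 5 i \sqrt{5}\right) \frac{1}{6} = \frac{5}{6} - \frac{5 i \sqrt{5}}{6}$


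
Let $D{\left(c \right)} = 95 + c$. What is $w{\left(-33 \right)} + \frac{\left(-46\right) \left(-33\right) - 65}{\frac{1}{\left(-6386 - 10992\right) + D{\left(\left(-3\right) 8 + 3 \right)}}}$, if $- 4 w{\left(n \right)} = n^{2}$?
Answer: $- \frac{100571937}{4} \approx -2.5143 \cdot 10^{7}$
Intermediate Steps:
$w{\left(n \right)} = - \frac{n^{2}}{4}$
$w{\left(-33 \right)} + \frac{\left(-46\right) \left(-33\right) - 65}{\frac{1}{\left(-6386 - 10992\right) + D{\left(\left(-3\right) 8 + 3 \right)}}} = - \frac{\left(-33\right)^{2}}{4} + \frac{\left(-46\right) \left(-33\right) - 65}{\frac{1}{\left(-6386 - 10992\right) + \left(95 + \left(\left(-3\right) 8 + 3\right)\right)}} = \left(- \frac{1}{4}\right) 1089 + \frac{1518 - 65}{\frac{1}{-17378 + \left(95 + \left(-24 + 3\right)\right)}} = - \frac{1089}{4} + \frac{1453}{\frac{1}{-17378 + \left(95 - 21\right)}} = - \frac{1089}{4} + \frac{1453}{\frac{1}{-17378 + 74}} = - \frac{1089}{4} + \frac{1453}{\frac{1}{-17304}} = - \frac{1089}{4} + \frac{1453}{- \frac{1}{17304}} = - \frac{1089}{4} + 1453 \left(-17304\right) = - \frac{1089}{4} - 25142712 = - \frac{100571937}{4}$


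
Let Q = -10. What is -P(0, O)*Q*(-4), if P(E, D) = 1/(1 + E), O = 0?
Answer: -40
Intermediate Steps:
-P(0, O)*Q*(-4) = --10/(1 + 0)*(-4) = --10/1*(-4) = -1*(-10)*(-4) = -(-10)*(-4) = -1*40 = -40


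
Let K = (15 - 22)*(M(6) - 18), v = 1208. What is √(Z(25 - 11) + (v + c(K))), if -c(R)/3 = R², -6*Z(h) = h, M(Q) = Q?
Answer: I*√179661/3 ≈ 141.29*I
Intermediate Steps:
K = 84 (K = (15 - 22)*(6 - 18) = -7*(-12) = 84)
Z(h) = -h/6
c(R) = -3*R²
√(Z(25 - 11) + (v + c(K))) = √(-(25 - 11)/6 + (1208 - 3*84²)) = √(-⅙*14 + (1208 - 3*7056)) = √(-7/3 + (1208 - 21168)) = √(-7/3 - 19960) = √(-59887/3) = I*√179661/3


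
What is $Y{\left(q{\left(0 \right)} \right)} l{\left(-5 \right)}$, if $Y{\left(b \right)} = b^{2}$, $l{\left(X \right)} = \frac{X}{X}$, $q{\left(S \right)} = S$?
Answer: $0$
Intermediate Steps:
$l{\left(X \right)} = 1$
$Y{\left(q{\left(0 \right)} \right)} l{\left(-5 \right)} = 0^{2} \cdot 1 = 0 \cdot 1 = 0$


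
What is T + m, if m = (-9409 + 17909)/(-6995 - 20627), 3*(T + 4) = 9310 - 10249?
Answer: -4382337/13811 ≈ -317.31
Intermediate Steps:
T = -317 (T = -4 + (9310 - 10249)/3 = -4 + (⅓)*(-939) = -4 - 313 = -317)
m = -4250/13811 (m = 8500/(-27622) = 8500*(-1/27622) = -4250/13811 ≈ -0.30773)
T + m = -317 - 4250/13811 = -4382337/13811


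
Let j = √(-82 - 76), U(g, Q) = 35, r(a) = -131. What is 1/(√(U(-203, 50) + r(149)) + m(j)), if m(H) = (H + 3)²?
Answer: 1/((3 + I*√158)² + 4*I*√6) ≈ -0.0050572 - 0.0028923*I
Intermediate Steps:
j = I*√158 (j = √(-158) = I*√158 ≈ 12.57*I)
m(H) = (3 + H)²
1/(√(U(-203, 50) + r(149)) + m(j)) = 1/(√(35 - 131) + (3 + I*√158)²) = 1/(√(-96) + (3 + I*√158)²) = 1/(4*I*√6 + (3 + I*√158)²) = 1/((3 + I*√158)² + 4*I*√6)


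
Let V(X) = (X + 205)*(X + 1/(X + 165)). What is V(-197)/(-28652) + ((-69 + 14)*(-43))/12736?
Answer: 1689175/7017536 ≈ 0.24071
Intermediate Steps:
V(X) = (205 + X)*(X + 1/(165 + X))
V(-197)/(-28652) + ((-69 + 14)*(-43))/12736 = ((205 + (-197)³ + 370*(-197)² + 33826*(-197))/(165 - 197))/(-28652) + ((-69 + 14)*(-43))/12736 = ((205 - 7645373 + 370*38809 - 6663722)/(-32))*(-1/28652) - 55*(-43)*(1/12736) = -(205 - 7645373 + 14359330 - 6663722)/32*(-1/28652) + 2365*(1/12736) = -1/32*50440*(-1/28652) + 2365/12736 = -6305/4*(-1/28652) + 2365/12736 = 485/8816 + 2365/12736 = 1689175/7017536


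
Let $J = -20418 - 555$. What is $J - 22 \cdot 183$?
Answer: $-24999$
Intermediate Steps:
$J = -20973$ ($J = -20418 - 555 = -20973$)
$J - 22 \cdot 183 = -20973 - 22 \cdot 183 = -20973 - 4026 = -24999$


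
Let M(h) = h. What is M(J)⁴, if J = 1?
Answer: 1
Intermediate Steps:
M(J)⁴ = 1⁴ = 1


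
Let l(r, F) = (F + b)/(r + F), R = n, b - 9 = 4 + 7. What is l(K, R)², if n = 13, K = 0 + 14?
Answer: 121/81 ≈ 1.4938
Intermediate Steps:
K = 14
b = 20 (b = 9 + (4 + 7) = 9 + 11 = 20)
R = 13
l(r, F) = (20 + F)/(F + r) (l(r, F) = (F + 20)/(r + F) = (20 + F)/(F + r))
l(K, R)² = ((20 + 13)/(13 + 14))² = (33/27)² = ((1/27)*33)² = (11/9)² = 121/81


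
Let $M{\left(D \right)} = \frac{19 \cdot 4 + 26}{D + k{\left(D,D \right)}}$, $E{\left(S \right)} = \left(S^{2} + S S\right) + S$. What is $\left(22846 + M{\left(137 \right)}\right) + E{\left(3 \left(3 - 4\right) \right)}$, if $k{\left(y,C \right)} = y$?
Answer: $\frac{3132008}{137} \approx 22861.0$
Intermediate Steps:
$E{\left(S \right)} = S + 2 S^{2}$ ($E{\left(S \right)} = \left(S^{2} + S^{2}\right) + S = 2 S^{2} + S = S + 2 S^{2}$)
$M{\left(D \right)} = \frac{51}{D}$ ($M{\left(D \right)} = \frac{19 \cdot 4 + 26}{D + D} = \frac{76 + 26}{2 D} = 102 \frac{1}{2 D} = \frac{51}{D}$)
$\left(22846 + M{\left(137 \right)}\right) + E{\left(3 \left(3 - 4\right) \right)} = \left(22846 + \frac{51}{137}\right) + 3 \left(3 - 4\right) \left(1 + 2 \cdot 3 \left(3 - 4\right)\right) = \left(22846 + 51 \cdot \frac{1}{137}\right) + 3 \left(-1\right) \left(1 + 2 \cdot 3 \left(-1\right)\right) = \left(22846 + \frac{51}{137}\right) - 3 \left(1 + 2 \left(-3\right)\right) = \frac{3129953}{137} - 3 \left(1 - 6\right) = \frac{3129953}{137} - -15 = \frac{3129953}{137} + 15 = \frac{3132008}{137}$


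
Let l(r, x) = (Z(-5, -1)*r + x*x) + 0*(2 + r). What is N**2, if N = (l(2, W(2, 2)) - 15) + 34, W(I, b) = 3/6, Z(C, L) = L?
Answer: 4761/16 ≈ 297.56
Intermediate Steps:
W(I, b) = 1/2 (W(I, b) = 3*(1/6) = 1/2)
l(r, x) = x**2 - r (l(r, x) = (-r + x*x) + 0*(2 + r) = (-r + x**2) + 0 = (x**2 - r) + 0 = x**2 - r)
N = 69/4 (N = (((1/2)**2 - 1*2) - 15) + 34 = ((1/4 - 2) - 15) + 34 = (-7/4 - 15) + 34 = -67/4 + 34 = 69/4 ≈ 17.250)
N**2 = (69/4)**2 = 4761/16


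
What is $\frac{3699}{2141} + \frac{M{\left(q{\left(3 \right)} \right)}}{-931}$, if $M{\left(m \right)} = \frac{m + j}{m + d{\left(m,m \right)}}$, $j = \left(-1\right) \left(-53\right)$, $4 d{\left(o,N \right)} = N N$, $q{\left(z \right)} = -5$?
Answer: $\frac{16807773}{9966355} \approx 1.6865$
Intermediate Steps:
$d{\left(o,N \right)} = \frac{N^{2}}{4}$ ($d{\left(o,N \right)} = \frac{N N}{4} = \frac{N^{2}}{4}$)
$j = 53$
$M{\left(m \right)} = \frac{53 + m}{m + \frac{m^{2}}{4}}$ ($M{\left(m \right)} = \frac{m + 53}{m + \frac{m^{2}}{4}} = \frac{53 + m}{m + \frac{m^{2}}{4}}$)
$\frac{3699}{2141} + \frac{M{\left(q{\left(3 \right)} \right)}}{-931} = \frac{3699}{2141} + \frac{4 \frac{1}{-5} \frac{1}{4 - 5} \left(53 - 5\right)}{-931} = 3699 \cdot \frac{1}{2141} + 4 \left(- \frac{1}{5}\right) \frac{1}{-1} \cdot 48 \left(- \frac{1}{931}\right) = \frac{3699}{2141} + 4 \left(- \frac{1}{5}\right) \left(-1\right) 48 \left(- \frac{1}{931}\right) = \frac{3699}{2141} + \frac{192}{5} \left(- \frac{1}{931}\right) = \frac{3699}{2141} - \frac{192}{4655} = \frac{16807773}{9966355}$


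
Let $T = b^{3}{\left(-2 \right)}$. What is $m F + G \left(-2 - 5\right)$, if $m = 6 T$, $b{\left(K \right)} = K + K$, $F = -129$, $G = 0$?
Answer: $49536$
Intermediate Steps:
$b{\left(K \right)} = 2 K$
$T = -64$ ($T = \left(2 \left(-2\right)\right)^{3} = \left(-4\right)^{3} = -64$)
$m = -384$ ($m = 6 \left(-64\right) = -384$)
$m F + G \left(-2 - 5\right) = \left(-384\right) \left(-129\right) + 0 \left(-2 - 5\right) = 49536 + 0 \left(-7\right) = 49536 + 0 = 49536$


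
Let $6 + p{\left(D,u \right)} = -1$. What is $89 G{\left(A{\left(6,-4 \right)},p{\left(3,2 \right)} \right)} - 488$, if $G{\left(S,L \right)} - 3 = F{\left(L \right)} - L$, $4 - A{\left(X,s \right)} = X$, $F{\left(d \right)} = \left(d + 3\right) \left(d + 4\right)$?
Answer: $1470$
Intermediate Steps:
$F{\left(d \right)} = \left(3 + d\right) \left(4 + d\right)$
$p{\left(D,u \right)} = -7$ ($p{\left(D,u \right)} = -6 - 1 = -7$)
$A{\left(X,s \right)} = 4 - X$
$G{\left(S,L \right)} = 15 + L^{2} + 6 L$ ($G{\left(S,L \right)} = 3 - \left(-12 - L^{2} - 6 L\right) = 3 + \left(12 + L^{2} + 6 L\right) = 15 + L^{2} + 6 L$)
$89 G{\left(A{\left(6,-4 \right)},p{\left(3,2 \right)} \right)} - 488 = 89 \left(15 + \left(-7\right)^{2} + 6 \left(-7\right)\right) - 488 = 89 \left(15 + 49 - 42\right) - 488 = 89 \cdot 22 - 488 = 1958 - 488 = 1470$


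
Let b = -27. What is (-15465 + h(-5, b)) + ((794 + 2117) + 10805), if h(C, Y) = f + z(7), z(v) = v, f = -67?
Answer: -1809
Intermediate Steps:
h(C, Y) = -60 (h(C, Y) = -67 + 7 = -60)
(-15465 + h(-5, b)) + ((794 + 2117) + 10805) = (-15465 - 60) + ((794 + 2117) + 10805) = -15525 + (2911 + 10805) = -15525 + 13716 = -1809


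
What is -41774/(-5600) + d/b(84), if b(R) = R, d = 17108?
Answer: 1773461/8400 ≈ 211.13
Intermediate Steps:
-41774/(-5600) + d/b(84) = -41774/(-5600) + 17108/84 = -41774*(-1/5600) + 17108*(1/84) = 20887/2800 + 611/3 = 1773461/8400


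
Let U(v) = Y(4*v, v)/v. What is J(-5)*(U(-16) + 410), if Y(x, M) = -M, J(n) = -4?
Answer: -1636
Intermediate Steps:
U(v) = -1 (U(v) = (-v)/v = -1)
J(-5)*(U(-16) + 410) = -4*(-1 + 410) = -4*409 = -1636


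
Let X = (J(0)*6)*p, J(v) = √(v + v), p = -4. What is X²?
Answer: 0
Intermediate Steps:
J(v) = √2*√v (J(v) = √(2*v) = √2*√v)
X = 0 (X = ((√2*√0)*6)*(-4) = ((√2*0)*6)*(-4) = (0*6)*(-4) = 0*(-4) = 0)
X² = 0² = 0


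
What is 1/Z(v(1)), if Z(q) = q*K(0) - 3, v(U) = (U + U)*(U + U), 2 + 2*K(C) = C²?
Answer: -⅐ ≈ -0.14286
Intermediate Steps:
K(C) = -1 + C²/2
v(U) = 4*U² (v(U) = (2*U)*(2*U) = 4*U²)
Z(q) = -3 - q (Z(q) = q*(-1 + (½)*0²) - 3 = q*(-1 + (½)*0) - 3 = q*(-1 + 0) - 3 = q*(-1) - 3 = -q - 3 = -3 - q)
1/Z(v(1)) = 1/(-3 - 4*1²) = 1/(-3 - 4) = 1/(-7) = -⅐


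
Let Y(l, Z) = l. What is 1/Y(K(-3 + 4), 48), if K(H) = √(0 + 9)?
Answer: ⅓ ≈ 0.33333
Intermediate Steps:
K(H) = 3 (K(H) = √9 = 3)
1/Y(K(-3 + 4), 48) = 1/3 = ⅓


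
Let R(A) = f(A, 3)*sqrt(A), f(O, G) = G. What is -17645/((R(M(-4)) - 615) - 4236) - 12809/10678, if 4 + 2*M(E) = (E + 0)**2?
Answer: 68063299543/27919585074 + 17645*sqrt(6)/7844049 ≈ 2.4433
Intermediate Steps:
M(E) = -2 + E**2/2 (M(E) = -2 + (E + 0)**2/2 = -2 + E**2/2)
R(A) = 3*sqrt(A)
-17645/((R(M(-4)) - 615) - 4236) - 12809/10678 = -17645/((3*sqrt(-2 + (1/2)*(-4)**2) - 615) - 4236) - 12809/10678 = -17645/((3*sqrt(-2 + (1/2)*16) - 615) - 4236) - 12809*1/10678 = -17645/((3*sqrt(-2 + 8) - 615) - 4236) - 12809/10678 = -17645/((3*sqrt(6) - 615) - 4236) - 12809/10678 = -17645/((-615 + 3*sqrt(6)) - 4236) - 12809/10678 = -17645/(-4851 + 3*sqrt(6)) - 12809/10678 = -12809/10678 - 17645/(-4851 + 3*sqrt(6))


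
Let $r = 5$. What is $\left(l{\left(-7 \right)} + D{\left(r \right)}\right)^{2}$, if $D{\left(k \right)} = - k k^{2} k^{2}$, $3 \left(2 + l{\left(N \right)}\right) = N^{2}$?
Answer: $\frac{87086224}{9} \approx 9.6762 \cdot 10^{6}$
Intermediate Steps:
$l{\left(N \right)} = -2 + \frac{N^{2}}{3}$
$D{\left(k \right)} = - k^{5}$ ($D{\left(k \right)} = - k^{3} k^{2} = - k^{5}$)
$\left(l{\left(-7 \right)} + D{\left(r \right)}\right)^{2} = \left(\left(-2 + \frac{\left(-7\right)^{2}}{3}\right) - 5^{5}\right)^{2} = \left(\left(-2 + \frac{1}{3} \cdot 49\right) - 3125\right)^{2} = \left(\left(-2 + \frac{49}{3}\right) - 3125\right)^{2} = \left(\frac{43}{3} - 3125\right)^{2} = \left(- \frac{9332}{3}\right)^{2} = \frac{87086224}{9}$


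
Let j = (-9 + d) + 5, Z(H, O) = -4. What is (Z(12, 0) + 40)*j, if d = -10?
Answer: -504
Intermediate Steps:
j = -14 (j = (-9 - 10) + 5 = -19 + 5 = -14)
(Z(12, 0) + 40)*j = (-4 + 40)*(-14) = 36*(-14) = -504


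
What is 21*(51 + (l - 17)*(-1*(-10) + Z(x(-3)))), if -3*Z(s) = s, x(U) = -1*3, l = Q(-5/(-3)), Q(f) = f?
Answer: -2471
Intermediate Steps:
l = 5/3 (l = -5/(-3) = -5*(-⅓) = 5/3 ≈ 1.6667)
x(U) = -3
Z(s) = -s/3
21*(51 + (l - 17)*(-1*(-10) + Z(x(-3)))) = 21*(51 + (5/3 - 17)*(-1*(-10) - ⅓*(-3))) = 21*(51 - 46*(10 + 1)/3) = 21*(51 - 46/3*11) = 21*(51 - 506/3) = 21*(-353/3) = -2471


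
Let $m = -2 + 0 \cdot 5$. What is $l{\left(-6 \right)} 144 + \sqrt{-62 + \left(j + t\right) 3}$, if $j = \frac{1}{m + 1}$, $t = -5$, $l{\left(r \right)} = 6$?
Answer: $864 + 4 i \sqrt{5} \approx 864.0 + 8.9443 i$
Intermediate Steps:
$m = -2$ ($m = -2 + 0 = -2$)
$j = -1$ ($j = \frac{1}{-2 + 1} = \frac{1}{-1} = -1$)
$l{\left(-6 \right)} 144 + \sqrt{-62 + \left(j + t\right) 3} = 6 \cdot 144 + \sqrt{-62 + \left(-1 - 5\right) 3} = 864 + \sqrt{-62 - 18} = 864 + \sqrt{-80} = 864 + 4 i \sqrt{5}$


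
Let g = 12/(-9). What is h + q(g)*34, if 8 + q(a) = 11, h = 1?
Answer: 103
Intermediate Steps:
g = -4/3 (g = 12*(-1/9) = -4/3 ≈ -1.3333)
q(a) = 3 (q(a) = -8 + 11 = 3)
h + q(g)*34 = 1 + 3*34 = 1 + 102 = 103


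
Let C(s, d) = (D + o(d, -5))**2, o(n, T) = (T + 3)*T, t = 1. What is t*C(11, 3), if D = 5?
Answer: 225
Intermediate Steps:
o(n, T) = T*(3 + T) (o(n, T) = (3 + T)*T = T*(3 + T))
C(s, d) = 225 (C(s, d) = (5 - 5*(3 - 5))**2 = (5 - 5*(-2))**2 = (5 + 10)**2 = 15**2 = 225)
t*C(11, 3) = 1*225 = 225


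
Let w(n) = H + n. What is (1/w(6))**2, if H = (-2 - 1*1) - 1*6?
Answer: 1/9 ≈ 0.11111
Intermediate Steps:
H = -9 (H = (-2 - 1) - 6 = -3 - 6 = -9)
w(n) = -9 + n
(1/w(6))**2 = (1/(-9 + 6))**2 = (1/(-3))**2 = (-1/3)**2 = 1/9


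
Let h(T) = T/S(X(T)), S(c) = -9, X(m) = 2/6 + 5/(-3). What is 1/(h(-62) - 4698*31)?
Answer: -9/1310680 ≈ -6.8667e-6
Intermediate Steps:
X(m) = -4/3 (X(m) = 2*(⅙) + 5*(-⅓) = ⅓ - 5/3 = -4/3)
h(T) = -T/9 (h(T) = T/(-9) = T*(-⅑) = -T/9)
1/(h(-62) - 4698*31) = 1/(-⅑*(-62) - 4698*31) = 1/(62/9 - 145638) = 1/(-1310680/9) = -9/1310680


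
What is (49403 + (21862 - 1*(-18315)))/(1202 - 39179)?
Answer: -29860/12659 ≈ -2.3588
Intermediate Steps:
(49403 + (21862 - 1*(-18315)))/(1202 - 39179) = (49403 + (21862 + 18315))/(-37977) = (49403 + 40177)*(-1/37977) = 89580*(-1/37977) = -29860/12659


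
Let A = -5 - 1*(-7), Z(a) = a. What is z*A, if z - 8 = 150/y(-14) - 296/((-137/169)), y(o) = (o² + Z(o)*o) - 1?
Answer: 40016940/53567 ≈ 747.04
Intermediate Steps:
y(o) = -1 + 2*o² (y(o) = (o² + o*o) - 1 = (o² + o²) - 1 = 2*o² - 1 = -1 + 2*o²)
z = 20008470/53567 (z = 8 + (150/(-1 + 2*(-14)²) - 296/((-137/169))) = 8 + (150/(-1 + 2*196) - 296/((-137*1/169))) = 8 + (150/(-1 + 392) - 296/(-137/169)) = 8 + (150/391 - 296*(-169/137)) = 8 + (150*(1/391) + 50024/137) = 8 + (150/391 + 50024/137) = 8 + 19579934/53567 = 20008470/53567 ≈ 373.52)
A = 2 (A = -5 + 7 = 2)
z*A = (20008470/53567)*2 = 40016940/53567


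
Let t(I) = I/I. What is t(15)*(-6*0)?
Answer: 0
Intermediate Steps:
t(I) = 1
t(15)*(-6*0) = 1*(-6*0) = 1*0 = 0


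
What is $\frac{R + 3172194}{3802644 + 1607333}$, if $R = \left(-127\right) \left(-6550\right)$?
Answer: $\frac{4004044}{5409977} \approx 0.74012$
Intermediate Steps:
$R = 831850$
$\frac{R + 3172194}{3802644 + 1607333} = \frac{831850 + 3172194}{3802644 + 1607333} = \frac{4004044}{5409977}$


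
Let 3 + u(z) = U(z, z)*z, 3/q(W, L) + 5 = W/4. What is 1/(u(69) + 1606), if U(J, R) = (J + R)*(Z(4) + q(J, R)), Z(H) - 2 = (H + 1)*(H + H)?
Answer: 49/19789087 ≈ 2.4761e-6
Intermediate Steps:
q(W, L) = 3/(-5 + W/4)
Z(H) = 2 + 2*H*(1 + H) (Z(H) = 2 + (H + 1)*(H + H) = 2 + (1 + H)*(2*H) = 2 + 2*H*(1 + H))
U(J, R) = (42 + 12/(-20 + J))*(J + R) (U(J, R) = (J + R)*((2 + 2*4 + 2*4²) + 12/(-20 + J)) = (J + R)*((2 + 8 + 2*16) + 12/(-20 + J)) = (J + R)*((2 + 8 + 32) + 12/(-20 + J)) = (J + R)*(42 + 12/(-20 + J)) = (42 + 12/(-20 + J))*(J + R))
u(z) = -3 + 6*z*(4*z + 14*z*(-20 + z))/(-20 + z) (u(z) = -3 + (6*(2*z + 2*z + 7*(-20 + z)*(z + z))/(-20 + z))*z = -3 + (6*(2*z + 2*z + 7*(-20 + z)*(2*z))/(-20 + z))*z = -3 + (6*(2*z + 2*z + 14*z*(-20 + z))/(-20 + z))*z = -3 + (6*(4*z + 14*z*(-20 + z))/(-20 + z))*z = -3 + 6*z*(4*z + 14*z*(-20 + z))/(-20 + z))
1/(u(69) + 1606) = 1/(3*(20 - 1*69 + 4*69²*(-138 + 7*69))/(-20 + 69) + 1606) = 1/(3*(20 - 69 + 4*4761*(-138 + 483))/49 + 1606) = 1/(3*(1/49)*(20 - 69 + 4*4761*345) + 1606) = 1/(3*(1/49)*(20 - 69 + 6570180) + 1606) = 1/(3*(1/49)*6570131 + 1606) = 1/(19710393/49 + 1606) = 1/(19789087/49) = 49/19789087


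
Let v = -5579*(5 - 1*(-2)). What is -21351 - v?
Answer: 17702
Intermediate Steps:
v = -39053 (v = -5579*(5 + 2) = -5579*7 = -39053)
-21351 - v = -21351 - 1*(-39053) = -21351 + 39053 = 17702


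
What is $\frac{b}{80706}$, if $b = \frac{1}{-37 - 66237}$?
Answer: $- \frac{1}{5348709444} \approx -1.8696 \cdot 10^{-10}$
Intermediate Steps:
$b = - \frac{1}{66274}$ ($b = \frac{1}{-66274} = - \frac{1}{66274} \approx -1.5089 \cdot 10^{-5}$)
$\frac{b}{80706} = - \frac{1}{66274 \cdot 80706} = \left(- \frac{1}{66274}\right) \frac{1}{80706} = - \frac{1}{5348709444}$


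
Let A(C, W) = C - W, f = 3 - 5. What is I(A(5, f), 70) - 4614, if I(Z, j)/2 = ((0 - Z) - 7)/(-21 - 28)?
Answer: -32294/7 ≈ -4613.4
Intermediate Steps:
f = -2
I(Z, j) = 2/7 + 2*Z/49 (I(Z, j) = 2*(((0 - Z) - 7)/(-21 - 28)) = 2*((-Z - 7)/(-49)) = 2*((-7 - Z)*(-1/49)) = 2*(⅐ + Z/49) = 2/7 + 2*Z/49)
I(A(5, f), 70) - 4614 = (2/7 + 2*(5 - 1*(-2))/49) - 4614 = (2/7 + 2*(5 + 2)/49) - 4614 = (2/7 + (2/49)*7) - 4614 = (2/7 + 2/7) - 4614 = 4/7 - 4614 = -32294/7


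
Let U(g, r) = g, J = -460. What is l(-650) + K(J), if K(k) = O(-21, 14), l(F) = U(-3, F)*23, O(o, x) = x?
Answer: -55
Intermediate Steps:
l(F) = -69 (l(F) = -3*23 = -69)
K(k) = 14
l(-650) + K(J) = -69 + 14 = -55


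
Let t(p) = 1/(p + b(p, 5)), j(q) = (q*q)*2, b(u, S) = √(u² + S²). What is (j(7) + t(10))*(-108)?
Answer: -52704/5 - 108*√5/5 ≈ -10589.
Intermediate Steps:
b(u, S) = √(S² + u²)
j(q) = 2*q² (j(q) = q²*2 = 2*q²)
t(p) = 1/(p + √(25 + p²)) (t(p) = 1/(p + √(5² + p²)) = 1/(p + √(25 + p²)))
(j(7) + t(10))*(-108) = (2*7² + 1/(10 + √(25 + 10²)))*(-108) = (2*49 + 1/(10 + √(25 + 100)))*(-108) = (98 + 1/(10 + √125))*(-108) = (98 + 1/(10 + 5*√5))*(-108) = -10584 - 108/(10 + 5*√5)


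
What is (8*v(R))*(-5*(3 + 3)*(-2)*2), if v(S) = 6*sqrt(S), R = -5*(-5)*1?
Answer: 28800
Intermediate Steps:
R = 25 (R = 25*1 = 25)
(8*v(R))*(-5*(3 + 3)*(-2)*2) = (8*(6*sqrt(25)))*(-5*(3 + 3)*(-2)*2) = (8*(6*5))*(-5*6*(-2)*2) = (8*30)*(-(-60)*2) = 240*(-5*(-24)) = 240*120 = 28800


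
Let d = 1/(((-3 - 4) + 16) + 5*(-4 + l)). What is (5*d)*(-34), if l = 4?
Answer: -170/9 ≈ -18.889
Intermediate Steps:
d = 1/9 (d = 1/(((-3 - 4) + 16) + 5*(-4 + 4)) = 1/((-7 + 16) + 5*0) = 1/(9 + 0) = 1/9 ≈ 0.11111)
(5*d)*(-34) = (5*(1/9))*(-34) = (5/9)*(-34) = -170/9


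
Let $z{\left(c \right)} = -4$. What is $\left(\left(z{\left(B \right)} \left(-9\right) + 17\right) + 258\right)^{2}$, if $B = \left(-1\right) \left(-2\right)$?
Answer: $96721$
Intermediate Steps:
$B = 2$
$\left(\left(z{\left(B \right)} \left(-9\right) + 17\right) + 258\right)^{2} = \left(\left(\left(-4\right) \left(-9\right) + 17\right) + 258\right)^{2} = \left(\left(36 + 17\right) + 258\right)^{2} = \left(53 + 258\right)^{2} = 311^{2} = 96721$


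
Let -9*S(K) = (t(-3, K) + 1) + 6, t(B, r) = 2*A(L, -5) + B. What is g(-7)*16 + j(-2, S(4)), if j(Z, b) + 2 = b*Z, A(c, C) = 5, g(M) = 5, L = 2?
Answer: 730/9 ≈ 81.111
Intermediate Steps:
t(B, r) = 10 + B (t(B, r) = 2*5 + B = 10 + B)
S(K) = -14/9 (S(K) = -(((10 - 3) + 1) + 6)/9 = -((7 + 1) + 6)/9 = -(8 + 6)/9 = -⅑*14 = -14/9)
j(Z, b) = -2 + Z*b (j(Z, b) = -2 + b*Z = -2 + Z*b)
g(-7)*16 + j(-2, S(4)) = 5*16 + (-2 - 2*(-14/9)) = 80 + (-2 + 28/9) = 80 + 10/9 = 730/9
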